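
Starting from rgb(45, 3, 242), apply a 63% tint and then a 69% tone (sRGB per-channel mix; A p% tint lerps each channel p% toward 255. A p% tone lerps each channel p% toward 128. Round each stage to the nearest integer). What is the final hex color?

#8f8ba6

Per channel, c → c + 0.63(255 − c):
  R: 45 + 0.63×(255−45) = 45 + 132.3 = 177.3 → 177
  G: 3 + 0.63×(255−3) = 3 + 158.76 = 161.76 → 162
  B: 242 + 8.19 = 250.19 → 250
After the tint: rgb(177, 162, 250) = #b1a2fa.
A 69% tone moves each channel 69% toward 128:
  R: 177 − 33.81 = 143.19 → 143
  G: 162 + 0.69×(128−162) = 162 − 23.46 = 138.54 → 139
  B: 250 + 0.69×(128−250) = 250 − 84.18 = 165.82 → 166
rgb(143, 139, 166) = #8f8ba6.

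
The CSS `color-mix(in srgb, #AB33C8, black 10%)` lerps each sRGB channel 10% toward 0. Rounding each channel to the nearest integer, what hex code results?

#AB33C8 is rgb(171, 51, 200).
Per channel, c → c + 0.1(0 − c):
  R: 171 − 17.1 = 153.9 → 154
  G: 51 + 0.1×(0−51) = 51 − 5.1 = 45.9 → 46
  B: 200 + 0.1×(0−200) = 200 − 20 = 180 → 180
rgb(154, 46, 180) = #9A2EB4.

#9A2EB4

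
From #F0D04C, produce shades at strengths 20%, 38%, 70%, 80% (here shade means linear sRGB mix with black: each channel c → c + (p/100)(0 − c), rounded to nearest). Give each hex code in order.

#F0D04C is rgb(240, 208, 76).
20%: (240 − 48 = 192→192, 208 − 41.6 = 166.4→166, 76 − 15.2 = 60.8→61) → #C0A63D
38%: (240 − 91.2 = 148.8→149, 208 − 79.04 = 128.96→129, 76 − 28.88 = 47.12→47) → #95812F
70%: (240 − 168 = 72→72, 208 − 145.6 = 62.4→62, 76 − 53.2 = 22.8→23) → #483E17
80%: (240 − 192 = 48→48, 208 − 166.4 = 41.6→42, 76 − 60.8 = 15.2→15) → #302A0F

#C0A63D, #95812F, #483E17, #302A0F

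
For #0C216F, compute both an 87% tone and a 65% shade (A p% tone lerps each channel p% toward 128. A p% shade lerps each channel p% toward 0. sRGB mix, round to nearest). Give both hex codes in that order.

#0C216F is rgb(12, 33, 111).
87% tone:
  R: 12 + 0.87×(128−12) = 12 + 100.92 = 112.92 → 113
  G: 33 + 0.87×(128−33) = 33 + 82.65 = 115.65 → 116
  B: 111 + 14.79 = 125.79 → 126
  → #71747E
65% shade:
  R: 12 + 0.65×(0−12) = 12 − 7.8 = 4.2 → 4
  G: 33 + 0.65×(0−33) = 33 − 21.45 = 11.55 → 12
  B: 111 + 0.65×(0−111) = 111 − 72.15 = 38.85 → 39
  → #040C27

#71747E, #040C27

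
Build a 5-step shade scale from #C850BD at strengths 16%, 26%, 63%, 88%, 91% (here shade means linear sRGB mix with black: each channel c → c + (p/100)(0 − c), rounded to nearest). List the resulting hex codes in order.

#C850BD is rgb(200, 80, 189).
16%: (200 − 32 = 168→168, 80 − 12.8 = 67.2→67, 189 − 30.24 = 158.76→159) → #A8439F
26%: (200 − 52 = 148→148, 80 − 20.8 = 59.2→59, 189 − 49.14 = 139.86→140) → #943B8C
63%: (200 − 126 = 74→74, 80 − 50.4 = 29.6→30, 189 − 119.07 = 69.93→70) → #4A1E46
88%: (200 − 176 = 24→24, 80 − 70.4 = 9.6→10, 189 − 166.32 = 22.68→23) → #180A17
91%: (200 − 182 = 18→18, 80 − 72.8 = 7.2→7, 189 − 171.99 = 17.01→17) → #120711

#A8439F, #943B8C, #4A1E46, #180A17, #120711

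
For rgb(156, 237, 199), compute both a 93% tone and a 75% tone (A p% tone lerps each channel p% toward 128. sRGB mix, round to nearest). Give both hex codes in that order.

93% tone:
  R: 156 − 26.04 = 129.96 → 130
  G: 237 + 0.93×(128−237) = 237 − 101.37 = 135.63 → 136
  B: 199 + 0.93×(128−199) = 199 − 66.03 = 132.97 → 133
  → #828885
75% tone:
  R: 156 + 0.75×(128−156) = 156 − 21 = 135 → 135
  G: 237 + 0.75×(128−237) = 237 − 81.75 = 155.25 → 155
  B: 199 + 0.75×(128−199) = 199 − 53.25 = 145.75 → 146
  → #879B92

#828885, #879B92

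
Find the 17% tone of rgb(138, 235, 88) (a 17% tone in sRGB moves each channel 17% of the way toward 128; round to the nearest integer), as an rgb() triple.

Lerp each channel 17% toward 128:
  R: 138 + 0.17×(128−138) = 138 − 1.7 = 136.3 → 136
  G: 235 − 18.19 = 216.81 → 217
  B: 88 + 0.17×(128−88) = 88 + 6.8 = 94.8 → 95

rgb(136, 217, 95)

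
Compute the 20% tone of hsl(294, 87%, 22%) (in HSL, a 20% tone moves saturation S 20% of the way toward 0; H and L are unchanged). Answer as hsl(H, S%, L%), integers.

S moves 20% from 87 toward 0: 87 − 17.4 = 69.6 → 70.
H and L are unchanged.

hsl(294, 70%, 22%)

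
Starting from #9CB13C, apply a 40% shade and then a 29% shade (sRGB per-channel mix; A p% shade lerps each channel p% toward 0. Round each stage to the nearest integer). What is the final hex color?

#9CB13C is rgb(156, 177, 60).
Lerp each channel 40% toward 0:
  R: 156 + 0.4×(0−156) = 156 − 62.4 = 93.6 → 94
  G: 177 + 0.4×(0−177) = 177 − 70.8 = 106.2 → 106
  B: 60 + 0.4×(0−60) = 60 − 24 = 36 → 36
After the shade: rgb(94, 106, 36) = #5E6A24.
Lerp each channel 29% toward 0:
  R: 94 + 0.29×(0−94) = 94 − 27.26 = 66.74 → 67
  G: 106 − 30.74 = 75.26 → 75
  B: 36 − 10.44 = 25.56 → 26
rgb(67, 75, 26) = #434B1A.

#434B1A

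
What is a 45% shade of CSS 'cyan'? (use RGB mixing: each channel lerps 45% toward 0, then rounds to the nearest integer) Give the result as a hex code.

CSS cyan is rgb(0, 255, 255).
Lerp each channel 45% toward 0:
  R: 0 + 0.45×(0−0) = 0 + 0 = 0 → 0
  G: 255 − 114.75 = 140.25 → 140
  B: 255 + 0.45×(0−255) = 255 − 114.75 = 140.25 → 140
rgb(0, 140, 140) = #008c8c.

#008c8c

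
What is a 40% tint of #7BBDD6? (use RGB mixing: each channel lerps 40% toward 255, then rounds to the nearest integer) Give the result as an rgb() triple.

#7BBDD6 is rgb(123, 189, 214).
A 40% tint moves each channel 40% toward 255:
  R: 123 + 0.4×(255−123) = 123 + 52.8 = 175.8 → 176
  G: 189 + 0.4×(255−189) = 189 + 26.4 = 215.4 → 215
  B: 214 + 16.4 = 230.4 → 230

rgb(176, 215, 230)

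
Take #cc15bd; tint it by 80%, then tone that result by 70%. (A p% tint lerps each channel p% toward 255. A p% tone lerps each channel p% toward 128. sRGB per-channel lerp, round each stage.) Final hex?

#cc15bd is rgb(204, 21, 189).
An 80% tint moves each channel 80% toward 255:
  R: 204 + 0.8×(255−204) = 204 + 40.8 = 244.8 → 245
  G: 21 + 187.2 = 208.2 → 208
  B: 189 + 0.8×(255−189) = 189 + 52.8 = 241.8 → 242
After the tint: rgb(245, 208, 242) = #f5d0f2.
Per channel, c → c + 0.7(128 − c):
  R: 245 − 81.9 = 163.1 → 163
  G: 208 + 0.7×(128−208) = 208 − 56 = 152 → 152
  B: 242 + 0.7×(128−242) = 242 − 79.8 = 162.2 → 162
rgb(163, 152, 162) = #a398a2.

#a398a2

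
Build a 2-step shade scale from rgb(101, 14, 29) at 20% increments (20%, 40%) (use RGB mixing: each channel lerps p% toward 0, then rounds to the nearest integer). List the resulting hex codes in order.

#510B17, #3D0811

20%: (101 − 20.2 = 80.8→81, 14 − 2.8 = 11.2→11, 29 − 5.8 = 23.2→23) → #510B17
40%: (101 − 40.4 = 60.6→61, 14 − 5.6 = 8.4→8, 29 − 11.6 = 17.4→17) → #3D0811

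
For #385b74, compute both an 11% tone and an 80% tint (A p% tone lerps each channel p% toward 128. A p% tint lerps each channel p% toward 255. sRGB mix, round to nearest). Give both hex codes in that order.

#385b74 is rgb(56, 91, 116).
11% tone:
  R: 56 + 0.11×(128−56) = 56 + 7.92 = 63.92 → 64
  G: 91 + 0.11×(128−91) = 91 + 4.07 = 95.07 → 95
  B: 116 + 0.11×(128−116) = 116 + 1.32 = 117.32 → 117
  → #405f75
80% tint:
  R: 56 + 0.8×(255−56) = 56 + 159.2 = 215.2 → 215
  G: 91 + 0.8×(255−91) = 91 + 131.2 = 222.2 → 222
  B: 116 + 111.2 = 227.2 → 227
  → #d7dee3

#405f75, #d7dee3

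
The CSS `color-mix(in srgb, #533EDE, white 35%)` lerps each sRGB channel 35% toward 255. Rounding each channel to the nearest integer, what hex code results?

#533EDE is rgb(83, 62, 222).
Lerp each channel 35% toward 255:
  R: 83 + 60.2 = 143.2 → 143
  G: 62 + 0.35×(255−62) = 62 + 67.55 = 129.55 → 130
  B: 222 + 0.35×(255−222) = 222 + 11.55 = 233.55 → 234
rgb(143, 130, 234) = #8F82EA.

#8F82EA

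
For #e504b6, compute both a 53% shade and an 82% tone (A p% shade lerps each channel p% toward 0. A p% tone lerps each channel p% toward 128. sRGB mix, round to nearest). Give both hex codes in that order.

#e504b6 is rgb(229, 4, 182).
53% shade:
  R: 229 + 0.53×(0−229) = 229 − 121.37 = 107.63 → 108
  G: 4 + 0.53×(0−4) = 4 − 2.12 = 1.88 → 2
  B: 182 + 0.53×(0−182) = 182 − 96.46 = 85.54 → 86
  → #6c0256
82% tone:
  R: 229 + 0.82×(128−229) = 229 − 82.82 = 146.18 → 146
  G: 4 + 101.68 = 105.68 → 106
  B: 182 − 44.28 = 137.72 → 138
  → #926a8a

#6c0256, #926a8a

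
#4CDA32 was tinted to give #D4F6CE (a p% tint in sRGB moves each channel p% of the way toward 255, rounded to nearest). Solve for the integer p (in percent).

76%

#4CDA32 is rgb(76, 218, 50); #D4F6CE is rgb(212, 246, 206).
On the B channel (widest range): 206 ≈ 50 + (p/100)(255 − 50), so p ≈ 100×(206 − 50)/(255 − 50) = 15600/205 = 76.10.
p = 76 reproduces all three channels after rounding.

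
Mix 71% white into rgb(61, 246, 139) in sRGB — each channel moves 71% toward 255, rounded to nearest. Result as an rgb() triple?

Per channel, c → c + 0.71(255 − c):
  R: 61 + 137.74 = 198.74 → 199
  G: 246 + 0.71×(255−246) = 246 + 6.39 = 252.39 → 252
  B: 139 + 82.36 = 221.36 → 221

rgb(199, 252, 221)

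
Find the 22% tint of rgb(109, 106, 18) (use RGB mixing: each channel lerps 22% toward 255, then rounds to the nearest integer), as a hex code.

Lerp each channel 22% toward 255:
  R: 109 + 0.22×(255−109) = 109 + 32.12 = 141.12 → 141
  G: 106 + 32.78 = 138.78 → 139
  B: 18 + 0.22×(255−18) = 18 + 52.14 = 70.14 → 70
rgb(141, 139, 70) = #8D8B46.

#8D8B46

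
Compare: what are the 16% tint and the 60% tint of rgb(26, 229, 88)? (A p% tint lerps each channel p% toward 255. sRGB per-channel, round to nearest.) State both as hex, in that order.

#3FE973, #A3F5BC

16% tint:
  R: 26 + 0.16×(255−26) = 26 + 36.64 = 62.64 → 63
  G: 229 + 0.16×(255−229) = 229 + 4.16 = 233.16 → 233
  B: 88 + 26.72 = 114.72 → 115
  → #3FE973
60% tint:
  R: 26 + 0.6×(255−26) = 26 + 137.4 = 163.4 → 163
  G: 229 + 0.6×(255−229) = 229 + 15.6 = 244.6 → 245
  B: 88 + 0.6×(255−88) = 88 + 100.2 = 188.2 → 188
  → #A3F5BC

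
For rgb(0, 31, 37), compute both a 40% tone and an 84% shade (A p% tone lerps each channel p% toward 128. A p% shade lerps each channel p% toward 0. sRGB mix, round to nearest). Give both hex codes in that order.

40% tone:
  R: 0 + 0.4×(128−0) = 0 + 51.2 = 51.2 → 51
  G: 31 + 0.4×(128−31) = 31 + 38.8 = 69.8 → 70
  B: 37 + 36.4 = 73.4 → 73
  → #334649
84% shade:
  R: 0 + 0 = 0 → 0
  G: 31 − 26.04 = 4.96 → 5
  B: 37 + 0.84×(0−37) = 37 − 31.08 = 5.92 → 6
  → #000506

#334649, #000506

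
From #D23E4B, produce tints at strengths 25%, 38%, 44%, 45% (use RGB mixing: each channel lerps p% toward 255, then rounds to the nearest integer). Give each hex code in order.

#D23E4B is rgb(210, 62, 75).
25%: (210 + 11.25 = 221.25→221, 62 + 48.25 = 110.25→110, 75 + 45 = 120→120) → #DD6E78
38%: (210 + 17.1 = 227.1→227, 62 + 73.34 = 135.34→135, 75 + 68.4 = 143.4→143) → #E3878F
44%: (210 + 19.8 = 229.8→230, 62 + 84.92 = 146.92→147, 75 + 79.2 = 154.2→154) → #E6939A
45%: (210 + 20.25 = 230.25→230, 62 + 86.85 = 148.85→149, 75 + 81 = 156→156) → #E6959C

#DD6E78, #E3878F, #E6939A, #E6959C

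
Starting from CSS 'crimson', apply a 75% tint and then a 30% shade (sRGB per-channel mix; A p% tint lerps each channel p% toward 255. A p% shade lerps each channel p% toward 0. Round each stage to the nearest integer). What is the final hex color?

#ac8990

CSS crimson is rgb(220, 20, 60).
Lerp each channel 75% toward 255:
  R: 220 + 26.25 = 246.25 → 246
  G: 20 + 176.25 = 196.25 → 196
  B: 60 + 146.25 = 206.25 → 206
After the tint: rgb(246, 196, 206) = #f6c4ce.
A 30% shade moves each channel 30% toward 0:
  R: 246 + 0.3×(0−246) = 246 − 73.8 = 172.2 → 172
  G: 196 − 58.8 = 137.2 → 137
  B: 206 + 0.3×(0−206) = 206 − 61.8 = 144.2 → 144
rgb(172, 137, 144) = #ac8990.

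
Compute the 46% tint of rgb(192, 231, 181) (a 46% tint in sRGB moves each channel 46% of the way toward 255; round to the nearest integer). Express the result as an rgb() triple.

Per channel, c → c + 0.46(255 − c):
  R: 192 + 28.98 = 220.98 → 221
  G: 231 + 11.04 = 242.04 → 242
  B: 181 + 34.04 = 215.04 → 215

rgb(221, 242, 215)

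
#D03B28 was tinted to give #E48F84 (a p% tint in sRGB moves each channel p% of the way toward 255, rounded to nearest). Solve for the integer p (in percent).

43%

#D03B28 is rgb(208, 59, 40); #E48F84 is rgb(228, 143, 132).
On the B channel (widest range): 132 ≈ 40 + (p/100)(255 − 40), so p ≈ 100×(132 − 40)/(255 − 40) = 9200/215 = 42.79.
p = 43 reproduces all three channels after rounding.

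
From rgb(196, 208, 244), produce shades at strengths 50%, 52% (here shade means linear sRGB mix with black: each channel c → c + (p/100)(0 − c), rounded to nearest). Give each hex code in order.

50%: (196 − 98 = 98→98, 208 − 104 = 104→104, 244 − 122 = 122→122) → #62687A
52%: (196 − 101.92 = 94.08→94, 208 − 108.16 = 99.84→100, 244 − 126.88 = 117.12→117) → #5E6475

#62687A, #5E6475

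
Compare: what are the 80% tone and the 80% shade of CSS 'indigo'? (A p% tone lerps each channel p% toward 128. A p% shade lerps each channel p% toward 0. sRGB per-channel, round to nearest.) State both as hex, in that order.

#756680, #0F001A

CSS indigo is rgb(75, 0, 130).
80% tone:
  R: 75 + 42.4 = 117.4 → 117
  G: 0 + 102.4 = 102.4 → 102
  B: 130 − 1.6 = 128.4 → 128
  → #756680
80% shade:
  R: 75 + 0.8×(0−75) = 75 − 60 = 15 → 15
  G: 0 + 0 = 0 → 0
  B: 130 + 0.8×(0−130) = 130 − 104 = 26 → 26
  → #0F001A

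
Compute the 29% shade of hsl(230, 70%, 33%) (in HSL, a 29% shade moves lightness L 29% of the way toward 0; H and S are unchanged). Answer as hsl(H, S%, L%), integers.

hsl(230, 70%, 23%)

L moves 29% from 33 toward 0: 33 − 9.57 = 23.43 → 23.
H and S are unchanged.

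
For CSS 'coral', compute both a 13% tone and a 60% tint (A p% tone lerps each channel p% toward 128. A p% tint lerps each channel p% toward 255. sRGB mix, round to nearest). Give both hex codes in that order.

CSS coral is rgb(255, 127, 80).
13% tone:
  R: 255 + 0.13×(128−255) = 255 − 16.51 = 238.49 → 238
  G: 127 + 0.13 = 127.13 → 127
  B: 80 + 6.24 = 86.24 → 86
  → #EE7F56
60% tint:
  R: 255 + 0.6×(255−255) = 255 + 0 = 255 → 255
  G: 127 + 0.6×(255−127) = 127 + 76.8 = 203.8 → 204
  B: 80 + 0.6×(255−80) = 80 + 105 = 185 → 185
  → #FFCCB9

#EE7F56, #FFCCB9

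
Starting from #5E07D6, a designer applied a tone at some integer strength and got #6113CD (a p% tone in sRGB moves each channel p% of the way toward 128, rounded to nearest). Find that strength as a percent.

10%

#5E07D6 is rgb(94, 7, 214); #6113CD is rgb(97, 19, 205).
On the G channel (widest range): 19 ≈ 7 + (p/100)(128 − 7), so p ≈ 100×(19 − 7)/(128 − 7) = 1200/121 = 9.92.
p = 10 reproduces all three channels after rounding.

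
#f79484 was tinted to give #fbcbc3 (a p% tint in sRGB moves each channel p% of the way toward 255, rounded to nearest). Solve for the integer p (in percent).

51%

#f79484 is rgb(247, 148, 132); #fbcbc3 is rgb(251, 203, 195).
On the B channel (widest range): 195 ≈ 132 + (p/100)(255 − 132), so p ≈ 100×(195 − 132)/(255 − 132) = 6300/123 = 51.22.
p = 51 reproduces all three channels after rounding.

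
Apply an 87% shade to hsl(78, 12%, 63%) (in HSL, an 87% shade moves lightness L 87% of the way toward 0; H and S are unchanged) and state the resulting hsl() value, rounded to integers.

L moves 87% from 63 toward 0: 63 − 54.81 = 8.19 → 8.
H and S are unchanged.

hsl(78, 12%, 8%)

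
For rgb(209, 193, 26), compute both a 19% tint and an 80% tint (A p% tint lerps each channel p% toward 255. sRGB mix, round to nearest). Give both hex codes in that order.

#DACD46, #F6F3D1

19% tint:
  R: 209 + 0.19×(255−209) = 209 + 8.74 = 217.74 → 218
  G: 193 + 11.78 = 204.78 → 205
  B: 26 + 0.19×(255−26) = 26 + 43.51 = 69.51 → 70
  → #DACD46
80% tint:
  R: 209 + 36.8 = 245.8 → 246
  G: 193 + 0.8×(255−193) = 193 + 49.6 = 242.6 → 243
  B: 26 + 0.8×(255−26) = 26 + 183.2 = 209.2 → 209
  → #F6F3D1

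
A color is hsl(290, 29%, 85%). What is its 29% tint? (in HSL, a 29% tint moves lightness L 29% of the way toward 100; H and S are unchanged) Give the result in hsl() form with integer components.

hsl(290, 29%, 89%)

L moves 29% from 85 toward 100: 85 + 4.35 = 89.35 → 89.
H and S are unchanged.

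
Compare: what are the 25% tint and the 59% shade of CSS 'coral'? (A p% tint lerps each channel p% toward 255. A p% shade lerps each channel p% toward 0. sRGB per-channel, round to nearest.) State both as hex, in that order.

CSS coral is rgb(255, 127, 80).
25% tint:
  R: 255 + 0.25×(255−255) = 255 + 0 = 255 → 255
  G: 127 + 32 = 159 → 159
  B: 80 + 43.75 = 123.75 → 124
  → #FF9F7C
59% shade:
  R: 255 − 150.45 = 104.55 → 105
  G: 127 − 74.93 = 52.07 → 52
  B: 80 + 0.59×(0−80) = 80 − 47.2 = 32.8 → 33
  → #693421

#FF9F7C, #693421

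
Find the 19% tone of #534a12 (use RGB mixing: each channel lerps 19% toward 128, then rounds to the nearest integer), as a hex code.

#534a12 is rgb(83, 74, 18).
Lerp each channel 19% toward 128:
  R: 83 + 0.19×(128−83) = 83 + 8.55 = 91.55 → 92
  G: 74 + 0.19×(128−74) = 74 + 10.26 = 84.26 → 84
  B: 18 + 20.9 = 38.9 → 39
rgb(92, 84, 39) = #5c5427.

#5c5427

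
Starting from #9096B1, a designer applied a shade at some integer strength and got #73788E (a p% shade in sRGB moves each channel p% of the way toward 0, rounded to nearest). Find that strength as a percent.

#9096B1 is rgb(144, 150, 177); #73788E is rgb(115, 120, 142).
On the B channel (widest range): 142 ≈ 177 + (p/100)(0 − 177), so p ≈ 100×(142 − 177)/(0 − 177) = -3500/-177 = 19.77.
p = 20 reproduces all three channels after rounding.

20%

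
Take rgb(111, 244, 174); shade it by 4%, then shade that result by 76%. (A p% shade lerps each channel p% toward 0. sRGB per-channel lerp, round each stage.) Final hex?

Per channel, c → c + 0.04(0 − c):
  R: 111 + 0.04×(0−111) = 111 − 4.44 = 106.56 → 107
  G: 244 − 9.76 = 234.24 → 234
  B: 174 − 6.96 = 167.04 → 167
After the shade: rgb(107, 234, 167) = #6BEAA7.
Per channel, c → c + 0.76(0 − c):
  R: 107 + 0.76×(0−107) = 107 − 81.32 = 25.68 → 26
  G: 234 − 177.84 = 56.16 → 56
  B: 167 + 0.76×(0−167) = 167 − 126.92 = 40.08 → 40
rgb(26, 56, 40) = #1A3828.

#1A3828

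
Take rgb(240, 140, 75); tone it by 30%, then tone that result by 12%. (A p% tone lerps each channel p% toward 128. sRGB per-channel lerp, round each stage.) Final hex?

#C5875F

Lerp each channel 30% toward 128:
  R: 240 − 33.6 = 206.4 → 206
  G: 140 + 0.3×(128−140) = 140 − 3.6 = 136.4 → 136
  B: 75 + 15.9 = 90.9 → 91
After the tone: rgb(206, 136, 91) = #CE885B.
A 12% tone moves each channel 12% toward 128:
  R: 206 − 9.36 = 196.64 → 197
  G: 136 + 0.12×(128−136) = 136 − 0.96 = 135.04 → 135
  B: 91 + 0.12×(128−91) = 91 + 4.44 = 95.44 → 95
rgb(197, 135, 95) = #C5875F.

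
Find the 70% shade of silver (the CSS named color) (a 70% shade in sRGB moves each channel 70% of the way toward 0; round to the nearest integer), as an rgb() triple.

CSS silver is rgb(192, 192, 192).
Per channel, c → c + 0.7(0 − c):
  R: 192 + 0.7×(0−192) = 192 − 134.4 = 57.6 → 58
  G: 192 + 0.7×(0−192) = 192 − 134.4 = 57.6 → 58
  B: 192 − 134.4 = 57.6 → 58

rgb(58, 58, 58)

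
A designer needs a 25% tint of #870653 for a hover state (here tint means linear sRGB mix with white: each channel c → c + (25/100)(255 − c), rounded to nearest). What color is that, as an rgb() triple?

rgb(165, 68, 126)

#870653 is rgb(135, 6, 83).
Per channel, c → c + 0.25(255 − c):
  R: 135 + 30 = 165 → 165
  G: 6 + 62.25 = 68.25 → 68
  B: 83 + 43 = 126 → 126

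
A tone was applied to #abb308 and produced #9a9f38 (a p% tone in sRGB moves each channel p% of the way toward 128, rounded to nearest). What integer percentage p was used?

#abb308 is rgb(171, 179, 8); #9a9f38 is rgb(154, 159, 56).
On the B channel (widest range): 56 ≈ 8 + (p/100)(128 − 8), so p ≈ 100×(56 − 8)/(128 − 8) = 4800/120 = 40.00.
p = 40 reproduces all three channels after rounding.

40%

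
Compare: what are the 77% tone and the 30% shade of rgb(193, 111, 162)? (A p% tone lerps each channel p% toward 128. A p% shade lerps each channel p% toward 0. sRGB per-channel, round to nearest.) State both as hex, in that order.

77% tone:
  R: 193 − 50.05 = 142.95 → 143
  G: 111 + 13.09 = 124.09 → 124
  B: 162 + 0.77×(128−162) = 162 − 26.18 = 135.82 → 136
  → #8f7c88
30% shade:
  R: 193 + 0.3×(0−193) = 193 − 57.9 = 135.1 → 135
  G: 111 + 0.3×(0−111) = 111 − 33.3 = 77.7 → 78
  B: 162 − 48.6 = 113.4 → 113
  → #874e71

#8f7c88, #874e71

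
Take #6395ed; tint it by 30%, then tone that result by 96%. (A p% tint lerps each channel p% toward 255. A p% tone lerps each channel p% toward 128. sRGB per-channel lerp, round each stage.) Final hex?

#818285

#6395ed is rgb(99, 149, 237).
A 30% tint moves each channel 30% toward 255:
  R: 99 + 0.3×(255−99) = 99 + 46.8 = 145.8 → 146
  G: 149 + 0.3×(255−149) = 149 + 31.8 = 180.8 → 181
  B: 237 + 0.3×(255−237) = 237 + 5.4 = 242.4 → 242
After the tint: rgb(146, 181, 242) = #92b5f2.
Lerp each channel 96% toward 128:
  R: 146 + 0.96×(128−146) = 146 − 17.28 = 128.72 → 129
  G: 181 + 0.96×(128−181) = 181 − 50.88 = 130.12 → 130
  B: 242 + 0.96×(128−242) = 242 − 109.44 = 132.56 → 133
rgb(129, 130, 133) = #818285.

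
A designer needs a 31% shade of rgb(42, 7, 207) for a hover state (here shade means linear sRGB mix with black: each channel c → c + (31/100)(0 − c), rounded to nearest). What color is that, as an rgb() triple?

Lerp each channel 31% toward 0:
  R: 42 − 13.02 = 28.98 → 29
  G: 7 + 0.31×(0−7) = 7 − 2.17 = 4.83 → 5
  B: 207 − 64.17 = 142.83 → 143

rgb(29, 5, 143)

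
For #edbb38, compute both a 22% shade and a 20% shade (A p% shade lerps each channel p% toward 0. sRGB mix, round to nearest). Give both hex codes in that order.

#b9922c, #be962d

#edbb38 is rgb(237, 187, 56).
22% shade:
  R: 237 + 0.22×(0−237) = 237 − 52.14 = 184.86 → 185
  G: 187 + 0.22×(0−187) = 187 − 41.14 = 145.86 → 146
  B: 56 + 0.22×(0−56) = 56 − 12.32 = 43.68 → 44
  → #b9922c
20% shade:
  R: 237 + 0.2×(0−237) = 237 − 47.4 = 189.6 → 190
  G: 187 − 37.4 = 149.6 → 150
  B: 56 + 0.2×(0−56) = 56 − 11.2 = 44.8 → 45
  → #be962d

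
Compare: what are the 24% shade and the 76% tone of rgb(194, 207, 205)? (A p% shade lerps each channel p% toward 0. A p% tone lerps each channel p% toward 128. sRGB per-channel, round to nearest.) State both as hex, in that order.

#939D9C, #909392

24% shade:
  R: 194 + 0.24×(0−194) = 194 − 46.56 = 147.44 → 147
  G: 207 − 49.68 = 157.32 → 157
  B: 205 + 0.24×(0−205) = 205 − 49.2 = 155.8 → 156
  → #939D9C
76% tone:
  R: 194 − 50.16 = 143.84 → 144
  G: 207 − 60.04 = 146.96 → 147
  B: 205 + 0.76×(128−205) = 205 − 58.52 = 146.48 → 146
  → #909392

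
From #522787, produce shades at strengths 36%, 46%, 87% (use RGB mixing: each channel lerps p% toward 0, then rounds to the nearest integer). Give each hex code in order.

#341956, #2C1549, #0B0512

#522787 is rgb(82, 39, 135).
36%: (82 − 29.52 = 52.48→52, 39 − 14.04 = 24.96→25, 135 − 48.6 = 86.4→86) → #341956
46%: (82 − 37.72 = 44.28→44, 39 − 17.94 = 21.06→21, 135 − 62.1 = 72.9→73) → #2C1549
87%: (82 − 71.34 = 10.66→11, 39 − 33.93 = 5.07→5, 135 − 117.45 = 17.55→18) → #0B0512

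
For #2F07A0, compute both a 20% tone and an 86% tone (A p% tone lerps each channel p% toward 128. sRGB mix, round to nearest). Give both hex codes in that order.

#3F1F9A, #756F84

#2F07A0 is rgb(47, 7, 160).
20% tone:
  R: 47 + 0.2×(128−47) = 47 + 16.2 = 63.2 → 63
  G: 7 + 0.2×(128−7) = 7 + 24.2 = 31.2 → 31
  B: 160 − 6.4 = 153.6 → 154
  → #3F1F9A
86% tone:
  R: 47 + 0.86×(128−47) = 47 + 69.66 = 116.66 → 117
  G: 7 + 104.06 = 111.06 → 111
  B: 160 + 0.86×(128−160) = 160 − 27.52 = 132.48 → 132
  → #756F84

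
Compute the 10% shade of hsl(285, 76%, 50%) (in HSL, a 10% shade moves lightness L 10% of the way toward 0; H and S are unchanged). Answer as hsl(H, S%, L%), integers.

L moves 10% from 50 toward 0: 50 − 5 = 45 → 45.
H and S are unchanged.

hsl(285, 76%, 45%)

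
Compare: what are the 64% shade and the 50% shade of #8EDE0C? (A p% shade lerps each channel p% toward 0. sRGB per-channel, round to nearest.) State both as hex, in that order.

#8EDE0C is rgb(142, 222, 12).
64% shade:
  R: 142 − 90.88 = 51.12 → 51
  G: 222 + 0.64×(0−222) = 222 − 142.08 = 79.92 → 80
  B: 12 + 0.64×(0−12) = 12 − 7.68 = 4.32 → 4
  → #335004
50% shade:
  R: 142 − 71 = 71 → 71
  G: 222 − 111 = 111 → 111
  B: 12 + 0.5×(0−12) = 12 − 6 = 6 → 6
  → #476F06

#335004, #476F06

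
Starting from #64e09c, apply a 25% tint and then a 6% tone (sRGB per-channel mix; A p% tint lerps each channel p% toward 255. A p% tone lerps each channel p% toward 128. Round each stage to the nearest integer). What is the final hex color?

#64e09c is rgb(100, 224, 156).
Per channel, c → c + 0.25(255 − c):
  R: 100 + 0.25×(255−100) = 100 + 38.75 = 138.75 → 139
  G: 224 + 0.25×(255−224) = 224 + 7.75 = 231.75 → 232
  B: 156 + 0.25×(255−156) = 156 + 24.75 = 180.75 → 181
After the tint: rgb(139, 232, 181) = #8be8b5.
A 6% tone moves each channel 6% toward 128:
  R: 139 + 0.06×(128−139) = 139 − 0.66 = 138.34 → 138
  G: 232 − 6.24 = 225.76 → 226
  B: 181 − 3.18 = 177.82 → 178
rgb(138, 226, 178) = #8ae2b2.

#8ae2b2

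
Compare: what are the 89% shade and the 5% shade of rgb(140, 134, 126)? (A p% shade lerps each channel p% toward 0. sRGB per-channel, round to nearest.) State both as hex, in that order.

89% shade:
  R: 140 + 0.89×(0−140) = 140 − 124.6 = 15.4 → 15
  G: 134 − 119.26 = 14.74 → 15
  B: 126 + 0.89×(0−126) = 126 − 112.14 = 13.86 → 14
  → #0F0F0E
5% shade:
  R: 140 + 0.05×(0−140) = 140 − 7 = 133 → 133
  G: 134 + 0.05×(0−134) = 134 − 6.7 = 127.3 → 127
  B: 126 + 0.05×(0−126) = 126 − 6.3 = 119.7 → 120
  → #857F78

#0F0F0E, #857F78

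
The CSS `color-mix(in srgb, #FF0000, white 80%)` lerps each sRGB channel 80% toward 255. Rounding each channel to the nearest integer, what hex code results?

#FFCCCC

#FF0000 is rgb(255, 0, 0).
Lerp each channel 80% toward 255:
  R: 255 + 0 = 255 → 255
  G: 0 + 204 = 204 → 204
  B: 0 + 0.8×(255−0) = 0 + 204 = 204 → 204
rgb(255, 204, 204) = #FFCCCC.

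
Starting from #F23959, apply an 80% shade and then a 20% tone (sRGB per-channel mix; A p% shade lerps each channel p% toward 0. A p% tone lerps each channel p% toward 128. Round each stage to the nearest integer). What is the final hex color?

#F23959 is rgb(242, 57, 89).
An 80% shade moves each channel 80% toward 0:
  R: 242 + 0.8×(0−242) = 242 − 193.6 = 48.4 → 48
  G: 57 + 0.8×(0−57) = 57 − 45.6 = 11.4 → 11
  B: 89 + 0.8×(0−89) = 89 − 71.2 = 17.8 → 18
After the shade: rgb(48, 11, 18) = #300B12.
Lerp each channel 20% toward 128:
  R: 48 + 16 = 64 → 64
  G: 11 + 0.2×(128−11) = 11 + 23.4 = 34.4 → 34
  B: 18 + 22 = 40 → 40
rgb(64, 34, 40) = #402228.

#402228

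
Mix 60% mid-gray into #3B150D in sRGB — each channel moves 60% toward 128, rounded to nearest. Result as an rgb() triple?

rgb(100, 85, 82)

#3B150D is rgb(59, 21, 13).
Per channel, c → c + 0.6(128 − c):
  R: 59 + 0.6×(128−59) = 59 + 41.4 = 100.4 → 100
  G: 21 + 0.6×(128−21) = 21 + 64.2 = 85.2 → 85
  B: 13 + 69 = 82 → 82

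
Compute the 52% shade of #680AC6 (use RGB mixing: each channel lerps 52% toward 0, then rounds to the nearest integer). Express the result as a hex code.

#32055F

#680AC6 is rgb(104, 10, 198).
Per channel, c → c + 0.52(0 − c):
  R: 104 + 0.52×(0−104) = 104 − 54.08 = 49.92 → 50
  G: 10 + 0.52×(0−10) = 10 − 5.2 = 4.8 → 5
  B: 198 + 0.52×(0−198) = 198 − 102.96 = 95.04 → 95
rgb(50, 5, 95) = #32055F.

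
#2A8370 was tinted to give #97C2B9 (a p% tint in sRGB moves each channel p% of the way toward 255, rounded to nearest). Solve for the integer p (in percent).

#2A8370 is rgb(42, 131, 112); #97C2B9 is rgb(151, 194, 185).
On the R channel (widest range): 151 ≈ 42 + (p/100)(255 − 42), so p ≈ 100×(151 − 42)/(255 − 42) = 10900/213 = 51.17.
p = 51 reproduces all three channels after rounding.

51%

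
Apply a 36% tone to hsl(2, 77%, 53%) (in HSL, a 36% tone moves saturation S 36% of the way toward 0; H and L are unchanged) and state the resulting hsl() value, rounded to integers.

hsl(2, 49%, 53%)

S moves 36% from 77 toward 0: 77 − 27.72 = 49.28 → 49.
H and L are unchanged.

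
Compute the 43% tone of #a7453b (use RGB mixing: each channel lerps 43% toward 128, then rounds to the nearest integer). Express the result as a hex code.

#a7453b is rgb(167, 69, 59).
A 43% tone moves each channel 43% toward 128:
  R: 167 + 0.43×(128−167) = 167 − 16.77 = 150.23 → 150
  G: 69 + 0.43×(128−69) = 69 + 25.37 = 94.37 → 94
  B: 59 + 29.67 = 88.67 → 89
rgb(150, 94, 89) = #965e59.

#965e59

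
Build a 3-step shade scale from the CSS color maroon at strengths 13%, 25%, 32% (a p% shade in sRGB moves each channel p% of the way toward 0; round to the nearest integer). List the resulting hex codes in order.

#6f0000, #600000, #570000

CSS maroon is rgb(128, 0, 0).
13%: (128 − 16.64 = 111.36→111, 0→0, 0→0) → #6f0000
25%: (128 − 32 = 96→96, 0→0, 0→0) → #600000
32%: (128 − 40.96 = 87.04→87, 0→0, 0→0) → #570000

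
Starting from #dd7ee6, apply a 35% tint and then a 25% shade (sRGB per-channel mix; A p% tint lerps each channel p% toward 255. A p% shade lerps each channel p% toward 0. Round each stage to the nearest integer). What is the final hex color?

#dd7ee6 is rgb(221, 126, 230).
Per channel, c → c + 0.35(255 − c):
  R: 221 + 11.9 = 232.9 → 233
  G: 126 + 45.15 = 171.15 → 171
  B: 230 + 8.75 = 238.75 → 239
After the tint: rgb(233, 171, 239) = #e9abef.
A 25% shade moves each channel 25% toward 0:
  R: 233 − 58.25 = 174.75 → 175
  G: 171 − 42.75 = 128.25 → 128
  B: 239 + 0.25×(0−239) = 239 − 59.75 = 179.25 → 179
rgb(175, 128, 179) = #af80b3.

#af80b3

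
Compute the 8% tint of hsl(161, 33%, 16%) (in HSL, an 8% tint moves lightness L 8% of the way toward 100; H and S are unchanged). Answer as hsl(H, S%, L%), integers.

hsl(161, 33%, 23%)

L moves 8% from 16 toward 100: 16 + 6.72 = 22.72 → 23.
H and S are unchanged.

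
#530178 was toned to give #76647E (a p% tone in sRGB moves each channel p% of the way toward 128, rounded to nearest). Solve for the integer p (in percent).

78%

#530178 is rgb(83, 1, 120); #76647E is rgb(118, 100, 126).
On the G channel (widest range): 100 ≈ 1 + (p/100)(128 − 1), so p ≈ 100×(100 − 1)/(128 − 1) = 9900/127 = 77.95.
p = 78 reproduces all three channels after rounding.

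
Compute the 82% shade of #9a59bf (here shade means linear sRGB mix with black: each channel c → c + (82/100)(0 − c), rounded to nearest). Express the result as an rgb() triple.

rgb(28, 16, 34)

#9a59bf is rgb(154, 89, 191).
An 82% shade moves each channel 82% toward 0:
  R: 154 − 126.28 = 27.72 → 28
  G: 89 − 72.98 = 16.02 → 16
  B: 191 + 0.82×(0−191) = 191 − 156.62 = 34.38 → 34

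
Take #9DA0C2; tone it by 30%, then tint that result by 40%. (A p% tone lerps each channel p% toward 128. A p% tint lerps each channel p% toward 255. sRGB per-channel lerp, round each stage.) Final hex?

#BFC0CE

#9DA0C2 is rgb(157, 160, 194).
A 30% tone moves each channel 30% toward 128:
  R: 157 + 0.3×(128−157) = 157 − 8.7 = 148.3 → 148
  G: 160 + 0.3×(128−160) = 160 − 9.6 = 150.4 → 150
  B: 194 + 0.3×(128−194) = 194 − 19.8 = 174.2 → 174
After the tone: rgb(148, 150, 174) = #9496AE.
A 40% tint moves each channel 40% toward 255:
  R: 148 + 0.4×(255−148) = 148 + 42.8 = 190.8 → 191
  G: 150 + 42 = 192 → 192
  B: 174 + 32.4 = 206.4 → 206
rgb(191, 192, 206) = #BFC0CE.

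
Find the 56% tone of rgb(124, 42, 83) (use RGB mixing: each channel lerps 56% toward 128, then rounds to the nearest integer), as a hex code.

Per channel, c → c + 0.56(128 − c):
  R: 124 + 0.56×(128−124) = 124 + 2.24 = 126.24 → 126
  G: 42 + 48.16 = 90.16 → 90
  B: 83 + 25.2 = 108.2 → 108
rgb(126, 90, 108) = #7e5a6c.

#7e5a6c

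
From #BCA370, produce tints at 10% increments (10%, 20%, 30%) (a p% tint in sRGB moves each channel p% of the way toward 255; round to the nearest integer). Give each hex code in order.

#BCA370 is rgb(188, 163, 112).
10%: (188 + 6.7 = 194.7→195, 163 + 9.2 = 172.2→172, 112 + 14.3 = 126.3→126) → #C3AC7E
20%: (188 + 13.4 = 201.4→201, 163 + 18.4 = 181.4→181, 112 + 28.6 = 140.6→141) → #C9B58D
30%: (188 + 20.1 = 208.1→208, 163 + 27.6 = 190.6→191, 112 + 42.9 = 154.9→155) → #D0BF9B

#C3AC7E, #C9B58D, #D0BF9B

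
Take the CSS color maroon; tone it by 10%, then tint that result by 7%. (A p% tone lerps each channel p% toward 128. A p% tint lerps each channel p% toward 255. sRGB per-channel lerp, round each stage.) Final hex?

#891E1E

CSS maroon is rgb(128, 0, 0).
Per channel, c → c + 0.1(128 − c):
  R: 128 + 0.1×(128−128) = 128 + 0 = 128 → 128
  G: 0 + 0.1×(128−0) = 0 + 12.8 = 12.8 → 13
  B: 0 + 0.1×(128−0) = 0 + 12.8 = 12.8 → 13
After the tone: rgb(128, 13, 13) = #800D0D.
A 7% tint moves each channel 7% toward 255:
  R: 128 + 8.89 = 136.89 → 137
  G: 13 + 0.07×(255−13) = 13 + 16.94 = 29.94 → 30
  B: 13 + 16.94 = 29.94 → 30
rgb(137, 30, 30) = #891E1E.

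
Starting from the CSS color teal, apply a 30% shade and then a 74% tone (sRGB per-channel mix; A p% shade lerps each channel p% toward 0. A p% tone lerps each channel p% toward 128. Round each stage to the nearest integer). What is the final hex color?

#5F7676

CSS teal is rgb(0, 128, 128).
Per channel, c → c + 0.3(0 − c):
  R: 0 + 0 = 0 → 0
  G: 128 − 38.4 = 89.6 → 90
  B: 128 + 0.3×(0−128) = 128 − 38.4 = 89.6 → 90
After the shade: rgb(0, 90, 90) = #005A5A.
A 74% tone moves each channel 74% toward 128:
  R: 0 + 0.74×(128−0) = 0 + 94.72 = 94.72 → 95
  G: 90 + 0.74×(128−90) = 90 + 28.12 = 118.12 → 118
  B: 90 + 0.74×(128−90) = 90 + 28.12 = 118.12 → 118
rgb(95, 118, 118) = #5F7676.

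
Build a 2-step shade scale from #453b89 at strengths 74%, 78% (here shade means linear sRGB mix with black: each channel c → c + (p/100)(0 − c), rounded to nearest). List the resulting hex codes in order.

#120f24, #0f0d1e

#453b89 is rgb(69, 59, 137).
74%: (69 − 51.06 = 17.94→18, 59 − 43.66 = 15.34→15, 137 − 101.38 = 35.62→36) → #120f24
78%: (69 − 53.82 = 15.18→15, 59 − 46.02 = 12.98→13, 137 − 106.86 = 30.14→30) → #0f0d1e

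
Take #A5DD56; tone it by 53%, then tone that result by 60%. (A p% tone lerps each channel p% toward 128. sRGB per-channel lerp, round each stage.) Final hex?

#879278

#A5DD56 is rgb(165, 221, 86).
Lerp each channel 53% toward 128:
  R: 165 − 19.61 = 145.39 → 145
  G: 221 − 49.29 = 171.71 → 172
  B: 86 + 0.53×(128−86) = 86 + 22.26 = 108.26 → 108
After the tone: rgb(145, 172, 108) = #91AC6C.
Lerp each channel 60% toward 128:
  R: 145 + 0.6×(128−145) = 145 − 10.2 = 134.8 → 135
  G: 172 − 26.4 = 145.6 → 146
  B: 108 + 0.6×(128−108) = 108 + 12 = 120 → 120
rgb(135, 146, 120) = #879278.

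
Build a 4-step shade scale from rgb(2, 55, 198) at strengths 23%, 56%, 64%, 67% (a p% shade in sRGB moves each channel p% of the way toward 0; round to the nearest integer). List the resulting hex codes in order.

23%: (2→2, 55 − 12.65 = 42.35→42, 198 − 45.54 = 152.46→152) → #022A98
56%: (2 − 1.12 = 0.88→1, 55 − 30.8 = 24.2→24, 198 − 110.88 = 87.12→87) → #011857
64%: (2 − 1.28 = 0.72→1, 55 − 35.2 = 19.8→20, 198 − 126.72 = 71.28→71) → #011447
67%: (2 − 1.34 = 0.66→1, 55 − 36.85 = 18.15→18, 198 − 132.66 = 65.34→65) → #011241

#022A98, #011857, #011447, #011241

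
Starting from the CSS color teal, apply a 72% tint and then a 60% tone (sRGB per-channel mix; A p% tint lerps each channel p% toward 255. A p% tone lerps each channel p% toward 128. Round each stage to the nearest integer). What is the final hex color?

#96A4A4

CSS teal is rgb(0, 128, 128).
Per channel, c → c + 0.72(255 − c):
  R: 0 + 0.72×(255−0) = 0 + 183.6 = 183.6 → 184
  G: 128 + 91.44 = 219.44 → 219
  B: 128 + 91.44 = 219.44 → 219
After the tint: rgb(184, 219, 219) = #B8DBDB.
Per channel, c → c + 0.6(128 − c):
  R: 184 + 0.6×(128−184) = 184 − 33.6 = 150.4 → 150
  G: 219 − 54.6 = 164.4 → 164
  B: 219 + 0.6×(128−219) = 219 − 54.6 = 164.4 → 164
rgb(150, 164, 164) = #96A4A4.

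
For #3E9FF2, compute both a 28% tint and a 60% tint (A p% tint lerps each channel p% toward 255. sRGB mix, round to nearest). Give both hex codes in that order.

#3E9FF2 is rgb(62, 159, 242).
28% tint:
  R: 62 + 0.28×(255−62) = 62 + 54.04 = 116.04 → 116
  G: 159 + 26.88 = 185.88 → 186
  B: 242 + 0.28×(255−242) = 242 + 3.64 = 245.64 → 246
  → #74BAF6
60% tint:
  R: 62 + 115.8 = 177.8 → 178
  G: 159 + 57.6 = 216.6 → 217
  B: 242 + 0.6×(255−242) = 242 + 7.8 = 249.8 → 250
  → #B2D9FA

#74BAF6, #B2D9FA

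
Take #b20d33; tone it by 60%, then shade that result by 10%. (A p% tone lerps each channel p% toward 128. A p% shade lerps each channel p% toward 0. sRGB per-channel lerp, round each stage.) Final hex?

#854a57

#b20d33 is rgb(178, 13, 51).
Lerp each channel 60% toward 128:
  R: 178 + 0.6×(128−178) = 178 − 30 = 148 → 148
  G: 13 + 0.6×(128−13) = 13 + 69 = 82 → 82
  B: 51 + 0.6×(128−51) = 51 + 46.2 = 97.2 → 97
After the tone: rgb(148, 82, 97) = #945261.
Lerp each channel 10% toward 0:
  R: 148 − 14.8 = 133.2 → 133
  G: 82 + 0.1×(0−82) = 82 − 8.2 = 73.8 → 74
  B: 97 − 9.7 = 87.3 → 87
rgb(133, 74, 87) = #854a57.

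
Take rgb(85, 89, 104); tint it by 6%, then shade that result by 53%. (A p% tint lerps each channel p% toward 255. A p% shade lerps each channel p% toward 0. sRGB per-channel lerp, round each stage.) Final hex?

#2d2f35

A 6% tint moves each channel 6% toward 255:
  R: 85 + 0.06×(255−85) = 85 + 10.2 = 95.2 → 95
  G: 89 + 0.06×(255−89) = 89 + 9.96 = 98.96 → 99
  B: 104 + 0.06×(255−104) = 104 + 9.06 = 113.06 → 113
After the tint: rgb(95, 99, 113) = #5f6371.
A 53% shade moves each channel 53% toward 0:
  R: 95 + 0.53×(0−95) = 95 − 50.35 = 44.65 → 45
  G: 99 + 0.53×(0−99) = 99 − 52.47 = 46.53 → 47
  B: 113 − 59.89 = 53.11 → 53
rgb(45, 47, 53) = #2d2f35.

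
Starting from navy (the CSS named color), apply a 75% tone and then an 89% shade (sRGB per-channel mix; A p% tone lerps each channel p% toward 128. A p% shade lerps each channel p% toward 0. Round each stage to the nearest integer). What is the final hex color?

CSS navy is rgb(0, 0, 128).
A 75% tone moves each channel 75% toward 128:
  R: 0 + 0.75×(128−0) = 0 + 96 = 96 → 96
  G: 0 + 0.75×(128−0) = 0 + 96 = 96 → 96
  B: 128 + 0.75×(128−128) = 128 + 0 = 128 → 128
After the tone: rgb(96, 96, 128) = #606080.
Per channel, c → c + 0.89(0 − c):
  R: 96 + 0.89×(0−96) = 96 − 85.44 = 10.56 → 11
  G: 96 − 85.44 = 10.56 → 11
  B: 128 + 0.89×(0−128) = 128 − 113.92 = 14.08 → 14
rgb(11, 11, 14) = #0B0B0E.

#0B0B0E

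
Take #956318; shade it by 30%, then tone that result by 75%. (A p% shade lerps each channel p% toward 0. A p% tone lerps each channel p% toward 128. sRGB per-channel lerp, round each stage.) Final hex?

#7A7164

#956318 is rgb(149, 99, 24).
A 30% shade moves each channel 30% toward 0:
  R: 149 − 44.7 = 104.3 → 104
  G: 99 + 0.3×(0−99) = 99 − 29.7 = 69.3 → 69
  B: 24 + 0.3×(0−24) = 24 − 7.2 = 16.8 → 17
After the shade: rgb(104, 69, 17) = #684511.
Lerp each channel 75% toward 128:
  R: 104 + 0.75×(128−104) = 104 + 18 = 122 → 122
  G: 69 + 0.75×(128−69) = 69 + 44.25 = 113.25 → 113
  B: 17 + 0.75×(128−17) = 17 + 83.25 = 100.25 → 100
rgb(122, 113, 100) = #7A7164.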